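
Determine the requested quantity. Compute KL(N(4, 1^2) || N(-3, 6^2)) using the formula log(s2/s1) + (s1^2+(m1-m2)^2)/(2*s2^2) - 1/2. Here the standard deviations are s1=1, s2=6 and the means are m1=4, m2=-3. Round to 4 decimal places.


KL divergence between normal distributions:
KL = log(s2/s1) + (s1^2 + (m1-m2)^2)/(2*s2^2) - 1/2.
log(6/1) = 1.791759.
(1^2 + (4--3)^2)/(2*6^2) = (1 + 49)/72 = 0.694444.
KL = 1.791759 + 0.694444 - 0.5 = 1.9862

1.9862


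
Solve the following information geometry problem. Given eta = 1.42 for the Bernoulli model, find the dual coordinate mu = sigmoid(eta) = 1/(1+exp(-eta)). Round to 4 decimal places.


Dual coordinate (expectation parameter) for Bernoulli:
mu = 1/(1+exp(-eta)).
eta = 1.42.
exp(-eta) = exp(-1.42) = 0.241714.
mu = 1/(1+0.241714) = 0.8053

0.8053


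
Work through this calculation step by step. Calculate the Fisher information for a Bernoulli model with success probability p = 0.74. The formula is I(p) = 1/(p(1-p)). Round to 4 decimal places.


For Bernoulli(p), Fisher information is I(p) = 1/(p*(1-p)).
p = 0.74, 1-p = 0.26.
p*(1-p) = 0.1924.
I(p) = 1/0.1924 = 5.1975

5.1975


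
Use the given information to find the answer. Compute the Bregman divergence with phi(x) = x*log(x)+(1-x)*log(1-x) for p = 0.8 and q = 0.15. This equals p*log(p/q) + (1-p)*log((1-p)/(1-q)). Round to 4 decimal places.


Bregman divergence with negative entropy generator:
D = p*log(p/q) + (1-p)*log((1-p)/(1-q)).
p = 0.8, q = 0.15.
p*log(p/q) = 0.8*log(0.8/0.15) = 1.339181.
(1-p)*log((1-p)/(1-q)) = 0.2*log(0.2/0.85) = -0.289384.
D = 1.339181 + -0.289384 = 1.0498

1.0498


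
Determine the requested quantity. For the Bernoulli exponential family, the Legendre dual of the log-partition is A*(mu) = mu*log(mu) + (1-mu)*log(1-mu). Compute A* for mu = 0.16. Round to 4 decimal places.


Legendre transform for Bernoulli:
A*(mu) = mu*log(mu) + (1-mu)*log(1-mu).
mu = 0.16, 1-mu = 0.84.
mu*log(mu) = 0.16*log(0.16) = -0.293213.
(1-mu)*log(1-mu) = 0.84*log(0.84) = -0.146457.
A* = -0.293213 + -0.146457 = -0.4397

-0.4397


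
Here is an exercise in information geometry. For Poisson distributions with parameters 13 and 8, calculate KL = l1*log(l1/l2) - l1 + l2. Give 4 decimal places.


KL divergence for Poisson:
KL = l1*log(l1/l2) - l1 + l2.
l1 = 13, l2 = 8.
log(13/8) = 0.485508.
l1*log(l1/l2) = 13 * 0.485508 = 6.311602.
KL = 6.311602 - 13 + 8 = 1.3116

1.3116


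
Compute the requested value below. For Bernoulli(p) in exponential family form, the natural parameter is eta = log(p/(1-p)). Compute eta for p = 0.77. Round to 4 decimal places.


Natural parameter for Bernoulli: eta = log(p/(1-p)).
p = 0.77, 1-p = 0.23.
p/(1-p) = 3.347826.
eta = log(3.347826) = 1.2083

1.2083


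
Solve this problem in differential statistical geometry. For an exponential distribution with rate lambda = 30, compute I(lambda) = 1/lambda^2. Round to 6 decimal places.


Fisher information for exponential: I(lambda) = 1/lambda^2.
lambda = 30, lambda^2 = 900.
I = 1/900 = 0.001111

0.001111


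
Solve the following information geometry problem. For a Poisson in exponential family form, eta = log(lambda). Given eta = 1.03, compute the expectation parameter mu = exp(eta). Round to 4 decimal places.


Expectation parameter for Poisson exponential family:
mu = exp(eta).
eta = 1.03.
mu = exp(1.03) = 2.8011

2.8011


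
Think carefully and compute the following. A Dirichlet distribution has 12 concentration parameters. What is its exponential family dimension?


Exponential family dimension calculation:
Dirichlet with 12 components has 12 natural parameters.

12


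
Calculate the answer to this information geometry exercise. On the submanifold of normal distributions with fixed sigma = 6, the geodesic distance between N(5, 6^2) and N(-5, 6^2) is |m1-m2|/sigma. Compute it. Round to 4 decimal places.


On the fixed-variance normal subfamily, geodesic distance = |m1-m2|/sigma.
|5 - -5| = 10.
sigma = 6.
d = 10/6 = 1.6667

1.6667


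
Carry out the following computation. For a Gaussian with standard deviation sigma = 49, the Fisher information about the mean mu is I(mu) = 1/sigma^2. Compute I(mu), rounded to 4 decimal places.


The Fisher information for the mean of a normal distribution is I(mu) = 1/sigma^2.
sigma = 49, so sigma^2 = 2401.
I(mu) = 1/2401 = 0.0004

0.0004


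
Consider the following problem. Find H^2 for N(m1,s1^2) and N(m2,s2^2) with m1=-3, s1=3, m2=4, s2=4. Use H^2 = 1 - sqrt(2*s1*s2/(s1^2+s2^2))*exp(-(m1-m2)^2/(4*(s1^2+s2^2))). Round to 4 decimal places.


Squared Hellinger distance for Gaussians:
H^2 = 1 - sqrt(2*s1*s2/(s1^2+s2^2)) * exp(-(m1-m2)^2/(4*(s1^2+s2^2))).
s1^2 = 9, s2^2 = 16, s1^2+s2^2 = 25.
sqrt(2*3*4/(25)) = 0.979796.
(m1-m2)^2 = (-7)^2 = 49.
exp(-49/(4*25)) = exp(-0.49) = 0.612626.
H^2 = 1 - 0.979796*0.612626 = 0.3998

0.3998


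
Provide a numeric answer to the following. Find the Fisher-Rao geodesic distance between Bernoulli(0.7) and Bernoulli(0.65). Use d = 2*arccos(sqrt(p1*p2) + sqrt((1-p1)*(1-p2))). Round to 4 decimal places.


Geodesic distance on Bernoulli manifold:
d(p1,p2) = 2*arccos(sqrt(p1*p2) + sqrt((1-p1)*(1-p2))).
sqrt(p1*p2) = sqrt(0.7*0.65) = 0.674537.
sqrt((1-p1)*(1-p2)) = sqrt(0.3*0.35) = 0.324037.
arg = 0.674537 + 0.324037 = 0.998574.
d = 2*arccos(0.998574) = 0.1068

0.1068


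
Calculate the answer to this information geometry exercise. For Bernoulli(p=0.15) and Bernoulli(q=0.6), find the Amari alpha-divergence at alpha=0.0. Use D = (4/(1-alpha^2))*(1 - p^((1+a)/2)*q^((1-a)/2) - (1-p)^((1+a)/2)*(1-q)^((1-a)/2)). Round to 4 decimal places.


Amari alpha-divergence:
D = (4/(1-alpha^2))*(1 - p^((1+a)/2)*q^((1-a)/2) - (1-p)^((1+a)/2)*(1-q)^((1-a)/2)).
alpha = 0.0, p = 0.15, q = 0.6.
e1 = (1+alpha)/2 = 0.5, e2 = (1-alpha)/2 = 0.5.
t1 = p^e1 * q^e2 = 0.15^0.5 * 0.6^0.5 = 0.3.
t2 = (1-p)^e1 * (1-q)^e2 = 0.85^0.5 * 0.4^0.5 = 0.583095.
4/(1-alpha^2) = 4.0.
D = 4.0*(1 - 0.3 - 0.583095) = 0.4676

0.4676


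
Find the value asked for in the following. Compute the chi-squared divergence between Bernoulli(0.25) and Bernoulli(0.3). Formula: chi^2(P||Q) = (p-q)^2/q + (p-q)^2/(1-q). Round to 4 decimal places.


Chi-squared divergence between Bernoulli distributions:
chi^2 = (p-q)^2/q + (p-q)^2/(1-q).
p = 0.25, q = 0.3, p-q = -0.05.
(p-q)^2 = 0.0025.
term1 = 0.0025/0.3 = 0.008333.
term2 = 0.0025/0.7 = 0.003571.
chi^2 = 0.008333 + 0.003571 = 0.0119

0.0119


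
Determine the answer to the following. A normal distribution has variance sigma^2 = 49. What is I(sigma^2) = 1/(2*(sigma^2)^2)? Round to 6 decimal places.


Fisher information for variance: I(sigma^2) = 1/(2*sigma^4).
sigma^2 = 49, so sigma^4 = 2401.
I = 1/(2*2401) = 1/4802 = 0.000208

0.000208


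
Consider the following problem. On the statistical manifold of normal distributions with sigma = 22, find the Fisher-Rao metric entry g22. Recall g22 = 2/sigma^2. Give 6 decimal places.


For the 2-parameter normal family, the Fisher metric has:
  g11 = 1/sigma^2, g22 = 2/sigma^2.
sigma = 22, sigma^2 = 484.
g22 = 0.004132

0.004132


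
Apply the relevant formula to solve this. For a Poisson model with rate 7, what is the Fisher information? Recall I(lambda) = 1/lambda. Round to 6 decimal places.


Fisher information for Poisson: I(lambda) = 1/lambda.
lambda = 7.
I(lambda) = 1/7 = 0.142857

0.142857


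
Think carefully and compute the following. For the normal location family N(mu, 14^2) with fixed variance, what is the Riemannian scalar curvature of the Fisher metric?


This family has a single free parameter, so its statistical manifold
is 1-dimensional. The Riemann curvature tensor of any 1-dimensional
Riemannian manifold vanishes identically, so R = 0.

0


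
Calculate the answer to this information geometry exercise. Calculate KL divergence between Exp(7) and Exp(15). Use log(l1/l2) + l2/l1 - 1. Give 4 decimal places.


KL divergence for exponential family:
KL = log(l1/l2) + l2/l1 - 1.
log(7/15) = -0.76214.
15/7 = 2.142857.
KL = -0.76214 + 2.142857 - 1 = 0.3807

0.3807


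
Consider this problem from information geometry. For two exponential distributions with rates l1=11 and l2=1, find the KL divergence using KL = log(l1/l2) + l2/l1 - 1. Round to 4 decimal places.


KL divergence for exponential family:
KL = log(l1/l2) + l2/l1 - 1.
log(11/1) = 2.397895.
1/11 = 0.090909.
KL = 2.397895 + 0.090909 - 1 = 1.4888

1.4888


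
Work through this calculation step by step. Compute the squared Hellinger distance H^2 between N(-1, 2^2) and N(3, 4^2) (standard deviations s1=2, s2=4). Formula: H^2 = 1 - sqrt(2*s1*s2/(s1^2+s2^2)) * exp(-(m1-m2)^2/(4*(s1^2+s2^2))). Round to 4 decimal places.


Squared Hellinger distance for Gaussians:
H^2 = 1 - sqrt(2*s1*s2/(s1^2+s2^2)) * exp(-(m1-m2)^2/(4*(s1^2+s2^2))).
s1^2 = 4, s2^2 = 16, s1^2+s2^2 = 20.
sqrt(2*2*4/(20)) = 0.894427.
(m1-m2)^2 = (-4)^2 = 16.
exp(-16/(4*20)) = exp(-0.2) = 0.818731.
H^2 = 1 - 0.894427*0.818731 = 0.2677

0.2677


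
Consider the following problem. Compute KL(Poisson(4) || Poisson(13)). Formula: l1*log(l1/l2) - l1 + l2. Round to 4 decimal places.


KL divergence for Poisson:
KL = l1*log(l1/l2) - l1 + l2.
l1 = 4, l2 = 13.
log(4/13) = -1.178655.
l1*log(l1/l2) = 4 * -1.178655 = -4.71462.
KL = -4.71462 - 4 + 13 = 4.2854

4.2854


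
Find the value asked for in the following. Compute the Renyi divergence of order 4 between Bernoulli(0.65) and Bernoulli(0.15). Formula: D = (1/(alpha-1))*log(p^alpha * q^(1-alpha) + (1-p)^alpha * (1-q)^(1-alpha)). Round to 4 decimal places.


Renyi divergence of order alpha between Bernoulli distributions:
D = (1/(alpha-1))*log(p^alpha * q^(1-alpha) + (1-p)^alpha * (1-q)^(1-alpha)).
alpha = 4, p = 0.65, q = 0.15.
p^alpha * q^(1-alpha) = 0.65^4 * 0.15^-3 = 52.890741.
(1-p)^alpha * (1-q)^(1-alpha) = 0.35^4 * 0.85^-3 = 0.024435.
sum = 52.890741 + 0.024435 = 52.915176.
D = (1/3)*log(52.915176) = 1.3229

1.3229


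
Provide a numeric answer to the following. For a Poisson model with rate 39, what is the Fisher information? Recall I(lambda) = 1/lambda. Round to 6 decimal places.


Fisher information for Poisson: I(lambda) = 1/lambda.
lambda = 39.
I(lambda) = 1/39 = 0.025641

0.025641


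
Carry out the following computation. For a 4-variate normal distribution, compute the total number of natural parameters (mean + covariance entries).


Exponential family dimension calculation:
For 4-dim MVN: mean has 4 params, covariance has 4*5/2 = 10 unique entries.
Total dim = 4 + 10 = 14.

14


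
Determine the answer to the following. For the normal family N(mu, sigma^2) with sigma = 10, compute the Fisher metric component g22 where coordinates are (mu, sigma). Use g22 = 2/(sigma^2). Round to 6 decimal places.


For the 2-parameter normal family, the Fisher metric has:
  g11 = 1/sigma^2, g22 = 2/sigma^2.
sigma = 10, sigma^2 = 100.
g22 = 0.020000

0.020000


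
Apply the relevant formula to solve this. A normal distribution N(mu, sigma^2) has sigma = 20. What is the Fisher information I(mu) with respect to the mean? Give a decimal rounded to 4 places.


The Fisher information for the mean of a normal distribution is I(mu) = 1/sigma^2.
sigma = 20, so sigma^2 = 400.
I(mu) = 1/400 = 0.0025

0.0025


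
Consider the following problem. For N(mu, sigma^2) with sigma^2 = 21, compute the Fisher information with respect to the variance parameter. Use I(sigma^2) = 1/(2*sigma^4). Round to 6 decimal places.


Fisher information for variance: I(sigma^2) = 1/(2*sigma^4).
sigma^2 = 21, so sigma^4 = 441.
I = 1/(2*441) = 1/882 = 0.001134

0.001134


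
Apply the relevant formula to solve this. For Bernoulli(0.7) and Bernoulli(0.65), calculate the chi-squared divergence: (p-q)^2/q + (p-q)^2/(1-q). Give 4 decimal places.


Chi-squared divergence between Bernoulli distributions:
chi^2 = (p-q)^2/q + (p-q)^2/(1-q).
p = 0.7, q = 0.65, p-q = 0.05.
(p-q)^2 = 0.0025.
term1 = 0.0025/0.65 = 0.003846.
term2 = 0.0025/0.35 = 0.007143.
chi^2 = 0.003846 + 0.007143 = 0.0110

0.0110


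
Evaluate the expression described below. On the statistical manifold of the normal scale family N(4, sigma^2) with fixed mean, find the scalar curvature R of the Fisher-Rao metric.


This family has a single free parameter, so its statistical manifold
is 1-dimensional. The Riemann curvature tensor of any 1-dimensional
Riemannian manifold vanishes identically, so R = 0.

0


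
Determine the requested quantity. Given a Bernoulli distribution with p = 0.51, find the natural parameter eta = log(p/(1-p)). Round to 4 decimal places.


Natural parameter for Bernoulli: eta = log(p/(1-p)).
p = 0.51, 1-p = 0.49.
p/(1-p) = 1.040816.
eta = log(1.040816) = 0.0400

0.0400


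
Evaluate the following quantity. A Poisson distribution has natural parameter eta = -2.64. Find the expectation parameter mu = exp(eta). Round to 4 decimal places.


Expectation parameter for Poisson exponential family:
mu = exp(eta).
eta = -2.64.
mu = exp(-2.64) = 0.0714

0.0714


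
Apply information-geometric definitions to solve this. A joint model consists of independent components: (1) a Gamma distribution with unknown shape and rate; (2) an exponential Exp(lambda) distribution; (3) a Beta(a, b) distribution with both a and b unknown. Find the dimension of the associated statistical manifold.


The dimension of a statistical manifold equals the number of free
(independent) real parameters of the model. For a product of independent
blocks the parameter counts add.
- Gamma (shape, rate): 2.
- exponential (lambda): 1.
- Beta (a, b): 2.
Total = 2 + 1 + 2 = 5.
Dimension = 5

5


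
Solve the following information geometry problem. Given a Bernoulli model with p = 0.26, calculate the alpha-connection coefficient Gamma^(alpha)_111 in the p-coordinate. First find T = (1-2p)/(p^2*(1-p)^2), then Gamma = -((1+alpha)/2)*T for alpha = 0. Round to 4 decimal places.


Skewness (Amari-Chentsov) tensor: T = (1-2p)/(p^2*(1-p)^2).
p = 0.26, 1-2p = 0.48, p^2 = 0.0676, (1-p)^2 = 0.5476.
T = 0.48/(0.0676 * 0.5476) = 12.966749.
In the p-coordinate, Gamma^(alpha) = Gamma^(0) - (alpha/2)*T with Gamma^(0) = (1/2)*g'(p) = -T/2,
so Gamma^(alpha) = -((1+alpha)/2)*T.
alpha = 0, -(1+alpha)/2 = -0.5.
Gamma = -0.5 * 12.966749 = -6.4834

-6.4834


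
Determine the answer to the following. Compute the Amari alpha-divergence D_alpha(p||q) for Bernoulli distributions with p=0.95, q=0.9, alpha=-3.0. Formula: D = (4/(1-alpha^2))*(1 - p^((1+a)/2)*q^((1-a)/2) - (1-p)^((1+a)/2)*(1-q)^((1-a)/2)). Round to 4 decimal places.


Amari alpha-divergence:
D = (4/(1-alpha^2))*(1 - p^((1+a)/2)*q^((1-a)/2) - (1-p)^((1+a)/2)*(1-q)^((1-a)/2)).
alpha = -3.0, p = 0.95, q = 0.9.
e1 = (1+alpha)/2 = -1.0, e2 = (1-alpha)/2 = 2.0.
t1 = p^e1 * q^e2 = 0.95^-1.0 * 0.9^2.0 = 0.852632.
t2 = (1-p)^e1 * (1-q)^e2 = 0.05^-1.0 * 0.1^2.0 = 0.2.
4/(1-alpha^2) = -0.5.
D = -0.5*(1 - 0.852632 - 0.2) = 0.0263

0.0263


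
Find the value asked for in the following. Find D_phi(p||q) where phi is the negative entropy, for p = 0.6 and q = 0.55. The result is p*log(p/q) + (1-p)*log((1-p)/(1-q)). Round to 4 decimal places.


Bregman divergence with negative entropy generator:
D = p*log(p/q) + (1-p)*log((1-p)/(1-q)).
p = 0.6, q = 0.55.
p*log(p/q) = 0.6*log(0.6/0.55) = 0.052207.
(1-p)*log((1-p)/(1-q)) = 0.4*log(0.4/0.45) = -0.047113.
D = 0.052207 + -0.047113 = 0.0051

0.0051


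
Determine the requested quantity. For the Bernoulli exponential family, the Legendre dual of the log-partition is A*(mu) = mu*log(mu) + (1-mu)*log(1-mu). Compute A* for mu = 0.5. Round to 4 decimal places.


Legendre transform for Bernoulli:
A*(mu) = mu*log(mu) + (1-mu)*log(1-mu).
mu = 0.5, 1-mu = 0.5.
mu*log(mu) = 0.5*log(0.5) = -0.346574.
(1-mu)*log(1-mu) = 0.5*log(0.5) = -0.346574.
A* = -0.346574 + -0.346574 = -0.6931

-0.6931


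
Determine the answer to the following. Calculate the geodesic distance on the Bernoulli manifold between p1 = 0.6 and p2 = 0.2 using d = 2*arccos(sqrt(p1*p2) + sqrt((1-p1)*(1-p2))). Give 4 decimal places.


Geodesic distance on Bernoulli manifold:
d(p1,p2) = 2*arccos(sqrt(p1*p2) + sqrt((1-p1)*(1-p2))).
sqrt(p1*p2) = sqrt(0.6*0.2) = 0.34641.
sqrt((1-p1)*(1-p2)) = sqrt(0.4*0.8) = 0.565685.
arg = 0.34641 + 0.565685 = 0.912096.
d = 2*arccos(0.912096) = 0.8449

0.8449


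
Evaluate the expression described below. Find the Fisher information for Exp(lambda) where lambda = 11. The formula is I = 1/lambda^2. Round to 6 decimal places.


Fisher information for exponential: I(lambda) = 1/lambda^2.
lambda = 11, lambda^2 = 121.
I = 1/121 = 0.008264

0.008264


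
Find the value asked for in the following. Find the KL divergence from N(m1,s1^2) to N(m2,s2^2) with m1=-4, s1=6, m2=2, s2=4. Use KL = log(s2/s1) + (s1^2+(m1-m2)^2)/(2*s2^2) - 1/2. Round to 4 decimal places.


KL divergence between normal distributions:
KL = log(s2/s1) + (s1^2 + (m1-m2)^2)/(2*s2^2) - 1/2.
log(4/6) = -0.405465.
(6^2 + (-4-2)^2)/(2*4^2) = (36 + 36)/32 = 2.25.
KL = -0.405465 + 2.25 - 0.5 = 1.3445

1.3445


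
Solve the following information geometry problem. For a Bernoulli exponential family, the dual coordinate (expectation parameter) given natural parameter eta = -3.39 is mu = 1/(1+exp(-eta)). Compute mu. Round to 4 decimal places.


Dual coordinate (expectation parameter) for Bernoulli:
mu = 1/(1+exp(-eta)).
eta = -3.39.
exp(-eta) = exp(3.39) = 29.665952.
mu = 1/(1+29.665952) = 0.0326

0.0326


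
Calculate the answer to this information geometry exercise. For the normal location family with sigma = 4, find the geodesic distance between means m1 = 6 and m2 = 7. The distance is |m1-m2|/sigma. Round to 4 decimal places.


On the fixed-variance normal subfamily, geodesic distance = |m1-m2|/sigma.
|6 - 7| = 1.
sigma = 4.
d = 1/4 = 0.2500

0.2500


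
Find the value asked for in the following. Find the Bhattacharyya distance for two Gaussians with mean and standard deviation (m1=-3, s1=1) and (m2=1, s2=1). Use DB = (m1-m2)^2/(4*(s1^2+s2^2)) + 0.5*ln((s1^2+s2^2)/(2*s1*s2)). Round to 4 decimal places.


Bhattacharyya distance between two Gaussians:
DB = (m1-m2)^2/(4*(s1^2+s2^2)) + (1/2)*ln((s1^2+s2^2)/(2*s1*s2)).
(m1-m2)^2 = (-4)^2 = 16.
s1^2+s2^2 = 1 + 1 = 2.
term1 = 16/8 = 2.0.
term2 = 0.5*ln(2/2.0) = 0.0.
DB = 2.0 + 0.0 = 2.0000

2.0000


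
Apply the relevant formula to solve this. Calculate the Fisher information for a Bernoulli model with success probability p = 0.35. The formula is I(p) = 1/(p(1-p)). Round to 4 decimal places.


For Bernoulli(p), Fisher information is I(p) = 1/(p*(1-p)).
p = 0.35, 1-p = 0.65.
p*(1-p) = 0.2275.
I(p) = 1/0.2275 = 4.3956

4.3956


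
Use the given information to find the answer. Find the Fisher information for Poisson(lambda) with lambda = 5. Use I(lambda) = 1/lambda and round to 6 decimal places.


Fisher information for Poisson: I(lambda) = 1/lambda.
lambda = 5.
I(lambda) = 1/5 = 0.200000

0.200000


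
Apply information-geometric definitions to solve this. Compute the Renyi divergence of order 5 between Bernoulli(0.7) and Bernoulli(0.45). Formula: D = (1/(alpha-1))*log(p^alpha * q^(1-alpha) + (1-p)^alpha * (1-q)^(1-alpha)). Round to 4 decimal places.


Renyi divergence of order alpha between Bernoulli distributions:
D = (1/(alpha-1))*log(p^alpha * q^(1-alpha) + (1-p)^alpha * (1-q)^(1-alpha)).
alpha = 5, p = 0.7, q = 0.45.
p^alpha * q^(1-alpha) = 0.7^5 * 0.45^-4 = 4.098643.
(1-p)^alpha * (1-q)^(1-alpha) = 0.3^5 * 0.55^-4 = 0.026556.
sum = 4.098643 + 0.026556 = 4.125199.
D = (1/4)*log(4.125199) = 0.3543

0.3543


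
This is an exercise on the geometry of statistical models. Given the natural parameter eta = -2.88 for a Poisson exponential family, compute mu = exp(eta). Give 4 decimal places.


Expectation parameter for Poisson exponential family:
mu = exp(eta).
eta = -2.88.
mu = exp(-2.88) = 0.0561

0.0561


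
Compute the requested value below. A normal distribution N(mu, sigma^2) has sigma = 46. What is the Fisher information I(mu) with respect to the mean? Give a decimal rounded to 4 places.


The Fisher information for the mean of a normal distribution is I(mu) = 1/sigma^2.
sigma = 46, so sigma^2 = 2116.
I(mu) = 1/2116 = 0.0005

0.0005


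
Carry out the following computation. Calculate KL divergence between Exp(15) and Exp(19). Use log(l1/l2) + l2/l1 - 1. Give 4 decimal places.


KL divergence for exponential family:
KL = log(l1/l2) + l2/l1 - 1.
log(15/19) = -0.236389.
19/15 = 1.266667.
KL = -0.236389 + 1.266667 - 1 = 0.0303

0.0303


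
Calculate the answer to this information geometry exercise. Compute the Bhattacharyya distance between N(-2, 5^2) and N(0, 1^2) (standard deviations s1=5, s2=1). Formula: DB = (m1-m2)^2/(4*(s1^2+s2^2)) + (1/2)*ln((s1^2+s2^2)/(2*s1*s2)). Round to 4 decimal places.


Bhattacharyya distance between two Gaussians:
DB = (m1-m2)^2/(4*(s1^2+s2^2)) + (1/2)*ln((s1^2+s2^2)/(2*s1*s2)).
(m1-m2)^2 = (-2)^2 = 4.
s1^2+s2^2 = 25 + 1 = 26.
term1 = 4/104 = 0.038462.
term2 = 0.5*ln(26/10.0) = 0.477756.
DB = 0.038462 + 0.477756 = 0.5162

0.5162


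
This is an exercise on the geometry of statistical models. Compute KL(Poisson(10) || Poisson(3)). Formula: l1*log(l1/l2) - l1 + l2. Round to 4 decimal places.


KL divergence for Poisson:
KL = l1*log(l1/l2) - l1 + l2.
l1 = 10, l2 = 3.
log(10/3) = 1.203973.
l1*log(l1/l2) = 10 * 1.203973 = 12.039728.
KL = 12.039728 - 10 + 3 = 5.0397

5.0397


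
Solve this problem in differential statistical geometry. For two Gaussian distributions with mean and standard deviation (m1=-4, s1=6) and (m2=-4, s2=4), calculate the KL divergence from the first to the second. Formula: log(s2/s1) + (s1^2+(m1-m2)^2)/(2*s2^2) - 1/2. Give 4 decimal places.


KL divergence between normal distributions:
KL = log(s2/s1) + (s1^2 + (m1-m2)^2)/(2*s2^2) - 1/2.
log(4/6) = -0.405465.
(6^2 + (-4--4)^2)/(2*4^2) = (36 + 0)/32 = 1.125.
KL = -0.405465 + 1.125 - 0.5 = 0.2195

0.2195


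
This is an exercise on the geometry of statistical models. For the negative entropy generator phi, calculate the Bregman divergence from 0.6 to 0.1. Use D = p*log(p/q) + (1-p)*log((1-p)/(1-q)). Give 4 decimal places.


Bregman divergence with negative entropy generator:
D = p*log(p/q) + (1-p)*log((1-p)/(1-q)).
p = 0.6, q = 0.1.
p*log(p/q) = 0.6*log(0.6/0.1) = 1.075056.
(1-p)*log((1-p)/(1-q)) = 0.4*log(0.4/0.9) = -0.324372.
D = 1.075056 + -0.324372 = 0.7507

0.7507


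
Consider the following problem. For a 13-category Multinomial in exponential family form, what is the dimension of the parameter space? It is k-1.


Exponential family dimension calculation:
For Multinomial with k=13 categories, dim = k-1 = 12.

12


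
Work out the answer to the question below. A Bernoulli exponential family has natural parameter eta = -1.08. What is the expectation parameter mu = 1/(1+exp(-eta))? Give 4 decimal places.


Dual coordinate (expectation parameter) for Bernoulli:
mu = 1/(1+exp(-eta)).
eta = -1.08.
exp(-eta) = exp(1.08) = 2.94468.
mu = 1/(1+2.94468) = 0.2535

0.2535


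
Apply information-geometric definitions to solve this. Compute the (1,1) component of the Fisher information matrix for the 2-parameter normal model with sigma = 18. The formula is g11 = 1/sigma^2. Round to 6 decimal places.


For the 2-parameter normal family, the Fisher metric has:
  g11 = 1/sigma^2, g22 = 2/sigma^2.
sigma = 18, sigma^2 = 324.
g11 = 0.003086

0.003086


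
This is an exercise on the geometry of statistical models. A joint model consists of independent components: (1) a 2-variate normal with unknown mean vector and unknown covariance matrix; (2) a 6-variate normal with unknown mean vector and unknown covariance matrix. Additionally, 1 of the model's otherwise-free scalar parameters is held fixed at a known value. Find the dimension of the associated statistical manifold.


The dimension of a statistical manifold equals the number of free
(independent) real parameters of the model. For a product of independent
blocks the parameter counts add.
- 2-variate normal: 2 (mean) + 2*3/2 = 3 (symmetric covariance) = 5.
- 6-variate normal: 6 (mean) + 6*7/2 = 21 (symmetric covariance) = 27.
Total = 5 + 27 = 32.
1 parameter(s) fixed at known values: 32 - 1 = 31.
Dimension = 31

31


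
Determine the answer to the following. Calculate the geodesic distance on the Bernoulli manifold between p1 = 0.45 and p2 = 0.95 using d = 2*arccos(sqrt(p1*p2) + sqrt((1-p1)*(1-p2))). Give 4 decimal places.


Geodesic distance on Bernoulli manifold:
d(p1,p2) = 2*arccos(sqrt(p1*p2) + sqrt((1-p1)*(1-p2))).
sqrt(p1*p2) = sqrt(0.45*0.95) = 0.653835.
sqrt((1-p1)*(1-p2)) = sqrt(0.55*0.05) = 0.165831.
arg = 0.653835 + 0.165831 = 0.819666.
d = 2*arccos(0.819666) = 1.2199

1.2199


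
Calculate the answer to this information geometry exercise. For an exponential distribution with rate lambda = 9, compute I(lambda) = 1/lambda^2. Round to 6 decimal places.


Fisher information for exponential: I(lambda) = 1/lambda^2.
lambda = 9, lambda^2 = 81.
I = 1/81 = 0.012346

0.012346


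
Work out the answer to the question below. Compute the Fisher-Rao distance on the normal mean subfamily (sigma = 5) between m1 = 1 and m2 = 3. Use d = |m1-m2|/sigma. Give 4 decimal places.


On the fixed-variance normal subfamily, geodesic distance = |m1-m2|/sigma.
|1 - 3| = 2.
sigma = 5.
d = 2/5 = 0.4000

0.4000


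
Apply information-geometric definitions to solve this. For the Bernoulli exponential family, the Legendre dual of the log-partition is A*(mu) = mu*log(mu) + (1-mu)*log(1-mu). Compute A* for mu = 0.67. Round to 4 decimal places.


Legendre transform for Bernoulli:
A*(mu) = mu*log(mu) + (1-mu)*log(1-mu).
mu = 0.67, 1-mu = 0.33.
mu*log(mu) = 0.67*log(0.67) = -0.26832.
(1-mu)*log(1-mu) = 0.33*log(0.33) = -0.365859.
A* = -0.26832 + -0.365859 = -0.6342

-0.6342


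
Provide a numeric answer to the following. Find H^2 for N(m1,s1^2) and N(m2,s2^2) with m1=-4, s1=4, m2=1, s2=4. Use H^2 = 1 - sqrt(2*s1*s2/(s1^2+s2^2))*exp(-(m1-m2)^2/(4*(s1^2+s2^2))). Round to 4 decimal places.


Squared Hellinger distance for Gaussians:
H^2 = 1 - sqrt(2*s1*s2/(s1^2+s2^2)) * exp(-(m1-m2)^2/(4*(s1^2+s2^2))).
s1^2 = 16, s2^2 = 16, s1^2+s2^2 = 32.
sqrt(2*4*4/(32)) = 1.0.
(m1-m2)^2 = (-5)^2 = 25.
exp(-25/(4*32)) = exp(-0.195312) = 0.822578.
H^2 = 1 - 1.0*0.822578 = 0.1774

0.1774


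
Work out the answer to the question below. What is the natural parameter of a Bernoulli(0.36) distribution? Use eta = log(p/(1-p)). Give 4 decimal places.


Natural parameter for Bernoulli: eta = log(p/(1-p)).
p = 0.36, 1-p = 0.64.
p/(1-p) = 0.5625.
eta = log(0.5625) = -0.5754

-0.5754


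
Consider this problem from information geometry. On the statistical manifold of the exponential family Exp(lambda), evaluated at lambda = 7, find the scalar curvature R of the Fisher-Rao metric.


This family has a single free parameter, so its statistical manifold
is 1-dimensional. The Riemann curvature tensor of any 1-dimensional
Riemannian manifold vanishes identically, so R = 0.

0


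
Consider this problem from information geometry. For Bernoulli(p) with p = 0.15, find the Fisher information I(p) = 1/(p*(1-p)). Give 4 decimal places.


For Bernoulli(p), Fisher information is I(p) = 1/(p*(1-p)).
p = 0.15, 1-p = 0.85.
p*(1-p) = 0.1275.
I(p) = 1/0.1275 = 7.8431

7.8431


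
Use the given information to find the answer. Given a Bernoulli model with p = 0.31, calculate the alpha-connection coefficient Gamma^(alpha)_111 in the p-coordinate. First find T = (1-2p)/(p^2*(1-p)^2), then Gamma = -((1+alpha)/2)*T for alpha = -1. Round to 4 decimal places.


Skewness (Amari-Chentsov) tensor: T = (1-2p)/(p^2*(1-p)^2).
p = 0.31, 1-2p = 0.38, p^2 = 0.0961, (1-p)^2 = 0.4761.
T = 0.38/(0.0961 * 0.4761) = 8.305428.
In the p-coordinate, Gamma^(alpha) = Gamma^(0) - (alpha/2)*T with Gamma^(0) = (1/2)*g'(p) = -T/2,
so Gamma^(alpha) = -((1+alpha)/2)*T.
alpha = -1, -(1+alpha)/2 = 0.0.
Gamma = 0.0 * 8.305428 = 0.0000

0.0000


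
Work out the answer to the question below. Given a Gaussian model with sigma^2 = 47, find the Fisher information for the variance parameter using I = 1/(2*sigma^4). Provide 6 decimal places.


Fisher information for variance: I(sigma^2) = 1/(2*sigma^4).
sigma^2 = 47, so sigma^4 = 2209.
I = 1/(2*2209) = 1/4418 = 0.000226

0.000226


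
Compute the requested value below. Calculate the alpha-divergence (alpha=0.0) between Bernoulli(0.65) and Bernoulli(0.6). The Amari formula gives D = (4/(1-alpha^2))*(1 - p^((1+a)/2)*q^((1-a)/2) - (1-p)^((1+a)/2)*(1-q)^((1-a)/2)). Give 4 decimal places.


Amari alpha-divergence:
D = (4/(1-alpha^2))*(1 - p^((1+a)/2)*q^((1-a)/2) - (1-p)^((1+a)/2)*(1-q)^((1-a)/2)).
alpha = 0.0, p = 0.65, q = 0.6.
e1 = (1+alpha)/2 = 0.5, e2 = (1-alpha)/2 = 0.5.
t1 = p^e1 * q^e2 = 0.65^0.5 * 0.6^0.5 = 0.6245.
t2 = (1-p)^e1 * (1-q)^e2 = 0.35^0.5 * 0.4^0.5 = 0.374166.
4/(1-alpha^2) = 4.0.
D = 4.0*(1 - 0.6245 - 0.374166) = 0.0053

0.0053


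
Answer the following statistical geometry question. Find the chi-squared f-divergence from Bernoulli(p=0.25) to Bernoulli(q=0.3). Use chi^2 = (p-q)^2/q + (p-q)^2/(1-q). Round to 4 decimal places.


Chi-squared divergence between Bernoulli distributions:
chi^2 = (p-q)^2/q + (p-q)^2/(1-q).
p = 0.25, q = 0.3, p-q = -0.05.
(p-q)^2 = 0.0025.
term1 = 0.0025/0.3 = 0.008333.
term2 = 0.0025/0.7 = 0.003571.
chi^2 = 0.008333 + 0.003571 = 0.0119

0.0119


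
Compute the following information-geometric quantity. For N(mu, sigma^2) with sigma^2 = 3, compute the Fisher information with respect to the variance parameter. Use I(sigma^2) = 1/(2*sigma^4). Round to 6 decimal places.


Fisher information for variance: I(sigma^2) = 1/(2*sigma^4).
sigma^2 = 3, so sigma^4 = 9.
I = 1/(2*9) = 1/18 = 0.055556

0.055556


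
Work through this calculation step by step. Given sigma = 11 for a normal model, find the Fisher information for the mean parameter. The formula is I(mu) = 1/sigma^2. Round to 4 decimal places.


The Fisher information for the mean of a normal distribution is I(mu) = 1/sigma^2.
sigma = 11, so sigma^2 = 121.
I(mu) = 1/121 = 0.0083

0.0083


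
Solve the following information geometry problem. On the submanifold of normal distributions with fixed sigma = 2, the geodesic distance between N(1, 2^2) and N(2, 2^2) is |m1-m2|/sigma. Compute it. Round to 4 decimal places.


On the fixed-variance normal subfamily, geodesic distance = |m1-m2|/sigma.
|1 - 2| = 1.
sigma = 2.
d = 1/2 = 0.5000

0.5000


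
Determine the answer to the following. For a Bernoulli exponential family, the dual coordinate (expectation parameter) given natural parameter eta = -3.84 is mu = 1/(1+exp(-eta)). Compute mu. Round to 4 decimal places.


Dual coordinate (expectation parameter) for Bernoulli:
mu = 1/(1+exp(-eta)).
eta = -3.84.
exp(-eta) = exp(3.84) = 46.525474.
mu = 1/(1+46.525474) = 0.0210

0.0210


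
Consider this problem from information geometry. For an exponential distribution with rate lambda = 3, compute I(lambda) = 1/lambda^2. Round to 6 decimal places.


Fisher information for exponential: I(lambda) = 1/lambda^2.
lambda = 3, lambda^2 = 9.
I = 1/9 = 0.111111

0.111111


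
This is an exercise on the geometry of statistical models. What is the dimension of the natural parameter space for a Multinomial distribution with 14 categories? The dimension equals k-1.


Exponential family dimension calculation:
For Multinomial with k=14 categories, dim = k-1 = 13.

13


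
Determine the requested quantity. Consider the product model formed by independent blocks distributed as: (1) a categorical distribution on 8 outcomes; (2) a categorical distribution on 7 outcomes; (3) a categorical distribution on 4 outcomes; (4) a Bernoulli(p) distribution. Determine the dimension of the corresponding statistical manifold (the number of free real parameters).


The dimension of a statistical manifold equals the number of free
(independent) real parameters of the model. For a product of independent
blocks the parameter counts add.
- categorical on 8 outcomes (probabilities sum to 1): 8-1 = 7.
- categorical on 7 outcomes (probabilities sum to 1): 7-1 = 6.
- categorical on 4 outcomes (probabilities sum to 1): 4-1 = 3.
- Bernoulli (p): 1.
Total = 7 + 6 + 3 + 1 = 17.
Dimension = 17

17


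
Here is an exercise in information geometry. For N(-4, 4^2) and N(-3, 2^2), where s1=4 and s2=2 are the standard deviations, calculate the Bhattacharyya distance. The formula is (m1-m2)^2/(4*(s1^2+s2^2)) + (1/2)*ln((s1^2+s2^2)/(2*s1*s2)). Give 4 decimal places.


Bhattacharyya distance between two Gaussians:
DB = (m1-m2)^2/(4*(s1^2+s2^2)) + (1/2)*ln((s1^2+s2^2)/(2*s1*s2)).
(m1-m2)^2 = (-1)^2 = 1.
s1^2+s2^2 = 16 + 4 = 20.
term1 = 1/80 = 0.0125.
term2 = 0.5*ln(20/16.0) = 0.111572.
DB = 0.0125 + 0.111572 = 0.1241

0.1241


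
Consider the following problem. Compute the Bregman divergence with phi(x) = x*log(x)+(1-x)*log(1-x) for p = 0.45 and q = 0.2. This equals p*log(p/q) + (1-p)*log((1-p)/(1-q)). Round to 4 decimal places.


Bregman divergence with negative entropy generator:
D = p*log(p/q) + (1-p)*log((1-p)/(1-q)).
p = 0.45, q = 0.2.
p*log(p/q) = 0.45*log(0.45/0.2) = 0.364919.
(1-p)*log((1-p)/(1-q)) = 0.55*log(0.55/0.8) = -0.206081.
D = 0.364919 + -0.206081 = 0.1588

0.1588


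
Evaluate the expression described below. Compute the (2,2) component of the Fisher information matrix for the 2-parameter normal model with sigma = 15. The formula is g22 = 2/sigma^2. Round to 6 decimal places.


For the 2-parameter normal family, the Fisher metric has:
  g11 = 1/sigma^2, g22 = 2/sigma^2.
sigma = 15, sigma^2 = 225.
g22 = 0.008889

0.008889


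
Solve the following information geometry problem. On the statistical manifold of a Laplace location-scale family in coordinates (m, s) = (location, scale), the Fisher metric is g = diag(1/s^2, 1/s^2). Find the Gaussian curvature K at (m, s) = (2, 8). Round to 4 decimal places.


The metric has the form g = (A dm^2 + B ds^2)/s^2 with A = 1, B = 1.
Substitute u = sqrt(A/B)*m: g = B*(du^2 + ds^2)/s^2, i.e. B times the
Poincare upper half-plane metric, which has constant Gaussian curvature -1.
Scaling a 2D metric by a constant c divides the Gaussian curvature by c,
so K = -1/B = -1/(1) = -1.0000 everywhere (the point (m, s) = (2, 8) is irrelevant:
the curvature is constant).
The requested Gaussian curvature is K = -1.0000.

-1.0000


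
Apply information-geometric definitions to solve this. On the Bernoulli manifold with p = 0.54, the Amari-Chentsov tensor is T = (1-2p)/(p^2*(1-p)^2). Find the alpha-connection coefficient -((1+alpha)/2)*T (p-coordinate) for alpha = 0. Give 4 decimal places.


Skewness (Amari-Chentsov) tensor: T = (1-2p)/(p^2*(1-p)^2).
p = 0.54, 1-2p = -0.08, p^2 = 0.2916, (1-p)^2 = 0.2116.
T = -0.08/(0.2916 * 0.2116) = -1.296543.
In the p-coordinate, Gamma^(alpha) = Gamma^(0) - (alpha/2)*T with Gamma^(0) = (1/2)*g'(p) = -T/2,
so Gamma^(alpha) = -((1+alpha)/2)*T.
alpha = 0, -(1+alpha)/2 = -0.5.
Gamma = -0.5 * -1.296543 = 0.6483

0.6483


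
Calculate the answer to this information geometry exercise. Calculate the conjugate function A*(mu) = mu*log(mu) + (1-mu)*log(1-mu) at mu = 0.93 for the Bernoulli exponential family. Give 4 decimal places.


Legendre transform for Bernoulli:
A*(mu) = mu*log(mu) + (1-mu)*log(1-mu).
mu = 0.93, 1-mu = 0.07.
mu*log(mu) = 0.93*log(0.93) = -0.067491.
(1-mu)*log(1-mu) = 0.07*log(0.07) = -0.186148.
A* = -0.067491 + -0.186148 = -0.2536

-0.2536


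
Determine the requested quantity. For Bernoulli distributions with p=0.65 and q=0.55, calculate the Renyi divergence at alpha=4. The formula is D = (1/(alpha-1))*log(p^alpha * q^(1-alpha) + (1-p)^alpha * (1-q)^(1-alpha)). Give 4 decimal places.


Renyi divergence of order alpha between Bernoulli distributions:
D = (1/(alpha-1))*log(p^alpha * q^(1-alpha) + (1-p)^alpha * (1-q)^(1-alpha)).
alpha = 4, p = 0.65, q = 0.55.
p^alpha * q^(1-alpha) = 0.65^4 * 0.55^-3 = 1.072915.
(1-p)^alpha * (1-q)^(1-alpha) = 0.35^4 * 0.45^-3 = 0.164678.
sum = 1.072915 + 0.164678 = 1.237593.
D = (1/3)*log(1.237593) = 0.0711

0.0711


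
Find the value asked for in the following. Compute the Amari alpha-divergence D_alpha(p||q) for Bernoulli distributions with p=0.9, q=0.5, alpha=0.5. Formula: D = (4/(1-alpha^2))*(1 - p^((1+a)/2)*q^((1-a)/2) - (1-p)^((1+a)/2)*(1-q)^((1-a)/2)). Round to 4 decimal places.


Amari alpha-divergence:
D = (4/(1-alpha^2))*(1 - p^((1+a)/2)*q^((1-a)/2) - (1-p)^((1+a)/2)*(1-q)^((1-a)/2)).
alpha = 0.5, p = 0.9, q = 0.5.
e1 = (1+alpha)/2 = 0.75, e2 = (1-alpha)/2 = 0.25.
t1 = p^e1 * q^e2 = 0.9^0.75 * 0.5^0.25 = 0.777006.
t2 = (1-p)^e1 * (1-q)^e2 = 0.1^0.75 * 0.5^0.25 = 0.149535.
4/(1-alpha^2) = 5.333333.
D = 5.333333*(1 - 0.777006 - 0.149535) = 0.3918

0.3918


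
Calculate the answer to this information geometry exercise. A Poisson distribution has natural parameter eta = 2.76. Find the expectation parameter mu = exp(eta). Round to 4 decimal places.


Expectation parameter for Poisson exponential family:
mu = exp(eta).
eta = 2.76.
mu = exp(2.76) = 15.7998

15.7998


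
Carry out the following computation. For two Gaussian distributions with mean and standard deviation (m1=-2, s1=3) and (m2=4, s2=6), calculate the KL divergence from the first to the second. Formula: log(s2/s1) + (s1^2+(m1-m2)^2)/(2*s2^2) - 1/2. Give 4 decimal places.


KL divergence between normal distributions:
KL = log(s2/s1) + (s1^2 + (m1-m2)^2)/(2*s2^2) - 1/2.
log(6/3) = 0.693147.
(3^2 + (-2-4)^2)/(2*6^2) = (9 + 36)/72 = 0.625.
KL = 0.693147 + 0.625 - 0.5 = 0.8181

0.8181


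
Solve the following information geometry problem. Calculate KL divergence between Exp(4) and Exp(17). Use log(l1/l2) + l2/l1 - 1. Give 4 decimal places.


KL divergence for exponential family:
KL = log(l1/l2) + l2/l1 - 1.
log(4/17) = -1.446919.
17/4 = 4.25.
KL = -1.446919 + 4.25 - 1 = 1.8031

1.8031


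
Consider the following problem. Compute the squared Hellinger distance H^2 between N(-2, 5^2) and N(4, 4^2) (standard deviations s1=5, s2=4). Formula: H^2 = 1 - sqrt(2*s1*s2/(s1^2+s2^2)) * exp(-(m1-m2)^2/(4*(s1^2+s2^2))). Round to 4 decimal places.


Squared Hellinger distance for Gaussians:
H^2 = 1 - sqrt(2*s1*s2/(s1^2+s2^2)) * exp(-(m1-m2)^2/(4*(s1^2+s2^2))).
s1^2 = 25, s2^2 = 16, s1^2+s2^2 = 41.
sqrt(2*5*4/(41)) = 0.98773.
(m1-m2)^2 = (-6)^2 = 36.
exp(-36/(4*41)) = exp(-0.219512) = 0.80291.
H^2 = 1 - 0.98773*0.80291 = 0.2069

0.2069


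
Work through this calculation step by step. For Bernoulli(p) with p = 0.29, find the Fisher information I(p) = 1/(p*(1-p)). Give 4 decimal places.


For Bernoulli(p), Fisher information is I(p) = 1/(p*(1-p)).
p = 0.29, 1-p = 0.71.
p*(1-p) = 0.2059.
I(p) = 1/0.2059 = 4.8567

4.8567


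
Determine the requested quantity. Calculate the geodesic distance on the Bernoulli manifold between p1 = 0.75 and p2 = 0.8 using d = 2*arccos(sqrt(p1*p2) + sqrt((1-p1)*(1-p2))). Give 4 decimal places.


Geodesic distance on Bernoulli manifold:
d(p1,p2) = 2*arccos(sqrt(p1*p2) + sqrt((1-p1)*(1-p2))).
sqrt(p1*p2) = sqrt(0.75*0.8) = 0.774597.
sqrt((1-p1)*(1-p2)) = sqrt(0.25*0.2) = 0.223607.
arg = 0.774597 + 0.223607 = 0.998203.
d = 2*arccos(0.998203) = 0.1199

0.1199


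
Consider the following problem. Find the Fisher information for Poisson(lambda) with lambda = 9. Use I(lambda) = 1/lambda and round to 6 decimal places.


Fisher information for Poisson: I(lambda) = 1/lambda.
lambda = 9.
I(lambda) = 1/9 = 0.111111

0.111111


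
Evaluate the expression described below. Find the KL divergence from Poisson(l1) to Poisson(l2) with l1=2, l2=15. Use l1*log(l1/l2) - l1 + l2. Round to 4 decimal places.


KL divergence for Poisson:
KL = l1*log(l1/l2) - l1 + l2.
l1 = 2, l2 = 15.
log(2/15) = -2.014903.
l1*log(l1/l2) = 2 * -2.014903 = -4.029806.
KL = -4.029806 - 2 + 15 = 8.9702

8.9702


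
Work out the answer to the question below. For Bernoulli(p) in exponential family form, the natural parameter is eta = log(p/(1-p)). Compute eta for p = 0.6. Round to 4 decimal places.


Natural parameter for Bernoulli: eta = log(p/(1-p)).
p = 0.6, 1-p = 0.4.
p/(1-p) = 1.5.
eta = log(1.5) = 0.4055

0.4055


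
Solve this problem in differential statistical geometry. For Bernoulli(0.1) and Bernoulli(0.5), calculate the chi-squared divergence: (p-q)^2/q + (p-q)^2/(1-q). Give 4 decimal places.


Chi-squared divergence between Bernoulli distributions:
chi^2 = (p-q)^2/q + (p-q)^2/(1-q).
p = 0.1, q = 0.5, p-q = -0.4.
(p-q)^2 = 0.16.
term1 = 0.16/0.5 = 0.32.
term2 = 0.16/0.5 = 0.32.
chi^2 = 0.32 + 0.32 = 0.6400

0.6400
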